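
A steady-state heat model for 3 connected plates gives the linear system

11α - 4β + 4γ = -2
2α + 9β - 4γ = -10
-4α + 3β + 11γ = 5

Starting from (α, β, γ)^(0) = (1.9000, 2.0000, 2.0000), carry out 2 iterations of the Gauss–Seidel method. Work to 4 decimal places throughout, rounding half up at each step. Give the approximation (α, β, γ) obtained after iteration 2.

Iteration 1:
  α = (-2 - (-4)·2.0000 - (4)·2.0000) / (11) = -0.1818
  β = (-10 - (2)·-0.1818 - (-4)·2.0000) / (9) = -0.1818
  γ = (5 - (-4)·-0.1818 - (3)·-0.1818) / (11) = 0.4380
Iteration 2:
  α = (-2 - (-4)·-0.1818 - (4)·0.4380) / (11) = -0.4072
  β = (-10 - (2)·-0.4072 - (-4)·0.4380) / (9) = -0.8260
  γ = (5 - (-4)·-0.4072 - (3)·-0.8260) / (11) = 0.5317

(-0.4072, -0.8260, 0.5317)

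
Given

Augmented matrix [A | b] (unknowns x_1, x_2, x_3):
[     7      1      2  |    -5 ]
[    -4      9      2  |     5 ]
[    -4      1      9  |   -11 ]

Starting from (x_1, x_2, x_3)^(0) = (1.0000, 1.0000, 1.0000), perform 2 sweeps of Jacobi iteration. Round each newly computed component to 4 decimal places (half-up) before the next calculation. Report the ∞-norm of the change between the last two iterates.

0.9277

Iteration 1:
  x_1 = (-5 - (1)·1.0000 - (2)·1.0000) / (7) = -1.1429
  x_2 = (5 - (-4)·1.0000 - (2)·1.0000) / (9) = 0.7778
  x_3 = (-11 - (-4)·1.0000 - (1)·1.0000) / (9) = -0.8889
Iteration 2:
  x_1 = (-5 - (1)·0.7778 - (2)·-0.8889) / (7) = -0.5714
  x_2 = (5 - (-4)·-1.1429 - (2)·-0.8889) / (9) = 0.2451
  x_3 = (-11 - (-4)·-1.1429 - (1)·0.7778) / (9) = -1.8166
Change: (0.5715, -0.5327, -0.9277) → max |·| = 0.9277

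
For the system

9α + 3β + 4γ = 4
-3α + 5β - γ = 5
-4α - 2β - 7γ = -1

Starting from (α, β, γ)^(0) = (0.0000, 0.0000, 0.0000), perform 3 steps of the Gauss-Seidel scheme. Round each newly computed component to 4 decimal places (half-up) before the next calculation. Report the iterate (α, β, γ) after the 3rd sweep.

(0.2244, 1.0769, -0.2931)

Iteration 1:
  α = (4 - (3)·0.0000 - (4)·0.0000) / (9) = 0.4444
  β = (5 - (-3)·0.4444 - (-1)·0.0000) / (5) = 1.2666
  γ = (-1 - (-4)·0.4444 - (-2)·1.2666) / (-7) = -0.4730
Iteration 2:
  α = (4 - (3)·1.2666 - (4)·-0.4730) / (9) = 0.2325
  β = (5 - (-3)·0.2325 - (-1)·-0.4730) / (5) = 1.0449
  γ = (-1 - (-4)·0.2325 - (-2)·1.0449) / (-7) = -0.2885
Iteration 3:
  α = (4 - (3)·1.0449 - (4)·-0.2885) / (9) = 0.2244
  β = (5 - (-3)·0.2244 - (-1)·-0.2885) / (5) = 1.0769
  γ = (-1 - (-4)·0.2244 - (-2)·1.0769) / (-7) = -0.2931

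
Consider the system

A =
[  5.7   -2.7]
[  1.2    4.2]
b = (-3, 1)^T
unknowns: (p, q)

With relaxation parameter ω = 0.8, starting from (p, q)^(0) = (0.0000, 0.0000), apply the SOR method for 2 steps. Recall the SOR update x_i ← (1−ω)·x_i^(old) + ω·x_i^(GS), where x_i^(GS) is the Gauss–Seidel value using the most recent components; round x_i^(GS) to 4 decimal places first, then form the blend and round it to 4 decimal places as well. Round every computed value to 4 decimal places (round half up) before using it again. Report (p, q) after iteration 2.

Iteration 1:
  p: GS value = (-3 - (-2.7)·0.0000) / (5.7) = -0.5263;  p ← (1−ω)·0.0000 + ω·-0.5263 = -0.4210
  q: GS value = (1 - (1.2)·-0.4210) / (4.2) = 0.3584;  q ← (1−ω)·0.0000 + ω·0.3584 = 0.2867
Iteration 2:
  p: GS value = (-3 - (-2.7)·0.2867) / (5.7) = -0.3905;  p ← (1−ω)·-0.4210 + ω·-0.3905 = -0.3966
  q: GS value = (1 - (1.2)·-0.3966) / (4.2) = 0.3514;  q ← (1−ω)·0.2867 + ω·0.3514 = 0.3385

(-0.3966, 0.3385)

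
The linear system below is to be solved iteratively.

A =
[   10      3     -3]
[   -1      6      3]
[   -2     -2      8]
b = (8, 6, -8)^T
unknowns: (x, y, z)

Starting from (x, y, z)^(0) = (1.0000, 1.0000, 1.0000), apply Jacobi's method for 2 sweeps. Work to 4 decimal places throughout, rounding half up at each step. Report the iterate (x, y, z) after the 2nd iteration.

(0.4500, 1.3833, -0.6333)

Iteration 1:
  x = (8 - (3)·1.0000 - (-3)·1.0000) / (10) = 0.8000
  y = (6 - (-1)·1.0000 - (3)·1.0000) / (6) = 0.6667
  z = (-8 - (-2)·1.0000 - (-2)·1.0000) / (8) = -0.5000
Iteration 2:
  x = (8 - (3)·0.6667 - (-3)·-0.5000) / (10) = 0.4500
  y = (6 - (-1)·0.8000 - (3)·-0.5000) / (6) = 1.3833
  z = (-8 - (-2)·0.8000 - (-2)·0.6667) / (8) = -0.6333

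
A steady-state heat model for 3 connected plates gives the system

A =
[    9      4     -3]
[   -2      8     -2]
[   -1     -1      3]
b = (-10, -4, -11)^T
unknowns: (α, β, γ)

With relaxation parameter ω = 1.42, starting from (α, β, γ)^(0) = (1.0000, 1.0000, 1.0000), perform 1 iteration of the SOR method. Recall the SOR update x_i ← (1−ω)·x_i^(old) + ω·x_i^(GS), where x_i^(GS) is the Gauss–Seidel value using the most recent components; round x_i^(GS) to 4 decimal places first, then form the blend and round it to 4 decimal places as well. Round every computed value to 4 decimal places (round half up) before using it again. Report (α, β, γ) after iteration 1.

(-2.1555, -1.5402, -7.3760)

Iteration 1:
  α: GS value = (-10 - (4)·1.0000 - (-3)·1.0000) / (9) = -1.2222;  α ← (1−ω)·1.0000 + ω·-1.2222 = -2.1555
  β: GS value = (-4 - (-2)·-2.1555 - (-2)·1.0000) / (8) = -0.7889;  β ← (1−ω)·1.0000 + ω·-0.7889 = -1.5402
  γ: GS value = (-11 - (-1)·-2.1555 - (-1)·-1.5402) / (3) = -4.8986;  γ ← (1−ω)·1.0000 + ω·-4.8986 = -7.3760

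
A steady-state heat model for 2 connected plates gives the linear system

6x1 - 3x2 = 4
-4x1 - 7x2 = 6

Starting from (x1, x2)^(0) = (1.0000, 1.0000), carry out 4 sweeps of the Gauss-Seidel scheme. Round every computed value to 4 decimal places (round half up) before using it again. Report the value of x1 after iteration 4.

Iteration 1:
  x1 = (4 - (-3)·1.0000) / (6) = 1.1667
  x2 = (6 - (-4)·1.1667) / (-7) = -1.5238
Iteration 2:
  x1 = (4 - (-3)·-1.5238) / (6) = -0.0952
  x2 = (6 - (-4)·-0.0952) / (-7) = -0.8027
Iteration 3:
  x1 = (4 - (-3)·-0.8027) / (6) = 0.2653
  x2 = (6 - (-4)·0.2653) / (-7) = -1.0087
Iteration 4:
  x1 = (4 - (-3)·-1.0087) / (6) = 0.1623
  x2 = (6 - (-4)·0.1623) / (-7) = -0.9499

0.1623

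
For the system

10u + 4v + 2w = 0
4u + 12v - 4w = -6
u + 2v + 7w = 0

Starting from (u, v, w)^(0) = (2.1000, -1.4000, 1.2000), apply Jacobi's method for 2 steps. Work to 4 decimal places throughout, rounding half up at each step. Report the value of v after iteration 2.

Iteration 1:
  u = (0 - (4)·-1.4000 - (2)·1.2000) / (10) = 0.3200
  v = (-6 - (4)·2.1000 - (-4)·1.2000) / (12) = -0.8000
  w = (0 - (1)·2.1000 - (2)·-1.4000) / (7) = 0.1000
Iteration 2:
  u = (0 - (4)·-0.8000 - (2)·0.1000) / (10) = 0.3000
  v = (-6 - (4)·0.3200 - (-4)·0.1000) / (12) = -0.5733
  w = (0 - (1)·0.3200 - (2)·-0.8000) / (7) = 0.1829

-0.5733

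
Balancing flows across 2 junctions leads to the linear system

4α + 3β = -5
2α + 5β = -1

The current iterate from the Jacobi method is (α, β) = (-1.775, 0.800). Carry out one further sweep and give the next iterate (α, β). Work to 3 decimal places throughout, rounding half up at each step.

One sweep:
  α = (-5 - (3)·0.800) / (4) = -1.850
  β = (-1 - (2)·-1.775) / (5) = 0.510

(-1.850, 0.510)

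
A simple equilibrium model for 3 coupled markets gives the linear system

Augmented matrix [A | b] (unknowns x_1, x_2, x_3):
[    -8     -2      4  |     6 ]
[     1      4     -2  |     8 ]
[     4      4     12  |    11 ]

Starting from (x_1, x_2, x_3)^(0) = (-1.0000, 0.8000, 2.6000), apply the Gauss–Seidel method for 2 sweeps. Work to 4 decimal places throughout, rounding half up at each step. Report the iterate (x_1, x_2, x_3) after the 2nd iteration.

Iteration 1:
  x_1 = (6 - (-2)·0.8000 - (4)·2.6000) / (-8) = 0.3500
  x_2 = (8 - (1)·0.3500 - (-2)·2.6000) / (4) = 3.2125
  x_3 = (11 - (4)·0.3500 - (4)·3.2125) / (12) = -0.2708
Iteration 2:
  x_1 = (6 - (-2)·3.2125 - (4)·-0.2708) / (-8) = -1.6885
  x_2 = (8 - (1)·-1.6885 - (-2)·-0.2708) / (4) = 2.2867
  x_3 = (11 - (4)·-1.6885 - (4)·2.2867) / (12) = 0.7173

(-1.6885, 2.2867, 0.7173)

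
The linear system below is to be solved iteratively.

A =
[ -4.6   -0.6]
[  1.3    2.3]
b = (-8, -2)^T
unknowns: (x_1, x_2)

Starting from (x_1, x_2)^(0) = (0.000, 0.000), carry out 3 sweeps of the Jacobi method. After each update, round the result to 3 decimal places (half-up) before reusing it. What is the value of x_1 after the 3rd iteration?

Iteration 1:
  x_1 = (-8 - (-0.6)·0.000) / (-4.6) = 1.739
  x_2 = (-2 - (1.3)·0.000) / (2.3) = -0.870
Iteration 2:
  x_1 = (-8 - (-0.6)·-0.870) / (-4.6) = 1.853
  x_2 = (-2 - (1.3)·1.739) / (2.3) = -1.852
Iteration 3:
  x_1 = (-8 - (-0.6)·-1.852) / (-4.6) = 1.981
  x_2 = (-2 - (1.3)·1.853) / (2.3) = -1.917

1.981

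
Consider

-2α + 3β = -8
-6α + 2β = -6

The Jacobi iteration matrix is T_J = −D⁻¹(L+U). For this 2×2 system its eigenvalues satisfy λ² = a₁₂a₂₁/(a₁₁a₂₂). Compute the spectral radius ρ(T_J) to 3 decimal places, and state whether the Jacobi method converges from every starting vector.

2.121

a₁₂a₂₁/(a₁₁a₂₂) = (3)·(-6) / ((-2)·(2)) = 4.500000
ρ = √|4.500000| = √4.500000 = 2.121
ρ > 1, so Jacobi diverges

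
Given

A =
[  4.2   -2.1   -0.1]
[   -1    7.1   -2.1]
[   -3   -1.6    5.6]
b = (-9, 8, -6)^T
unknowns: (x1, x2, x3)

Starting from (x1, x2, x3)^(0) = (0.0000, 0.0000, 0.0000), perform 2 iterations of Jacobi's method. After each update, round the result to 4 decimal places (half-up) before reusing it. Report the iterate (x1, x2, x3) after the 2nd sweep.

(-1.6050, 0.5081, -1.8975)

Iteration 1:
  x1 = (-9 - (-2.1)·0.0000 - (-0.1)·0.0000) / (4.2) = -2.1429
  x2 = (8 - (-1)·0.0000 - (-2.1)·0.0000) / (7.1) = 1.1268
  x3 = (-6 - (-3)·0.0000 - (-1.6)·0.0000) / (5.6) = -1.0714
Iteration 2:
  x1 = (-9 - (-2.1)·1.1268 - (-0.1)·-1.0714) / (4.2) = -1.6050
  x2 = (8 - (-1)·-2.1429 - (-2.1)·-1.0714) / (7.1) = 0.5081
  x3 = (-6 - (-3)·-2.1429 - (-1.6)·1.1268) / (5.6) = -1.8975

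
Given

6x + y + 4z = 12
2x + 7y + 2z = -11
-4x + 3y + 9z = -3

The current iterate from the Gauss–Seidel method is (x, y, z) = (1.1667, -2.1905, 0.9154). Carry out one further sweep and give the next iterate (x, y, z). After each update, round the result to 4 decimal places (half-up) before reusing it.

(1.7548, -2.3343, 1.2247)

One sweep:
  x = (12 - (1)·-2.1905 - (4)·0.9154) / (6) = 1.7548
  y = (-11 - (2)·1.7548 - (2)·0.9154) / (7) = -2.3343
  z = (-3 - (-4)·1.7548 - (3)·-2.3343) / (9) = 1.2247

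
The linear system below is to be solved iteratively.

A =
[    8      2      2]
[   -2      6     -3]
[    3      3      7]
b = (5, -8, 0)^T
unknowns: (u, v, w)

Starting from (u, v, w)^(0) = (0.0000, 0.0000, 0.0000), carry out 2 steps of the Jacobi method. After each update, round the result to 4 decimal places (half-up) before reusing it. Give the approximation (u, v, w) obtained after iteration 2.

(0.9583, -1.1250, 0.3036)

Iteration 1:
  u = (5 - (2)·0.0000 - (2)·0.0000) / (8) = 0.6250
  v = (-8 - (-2)·0.0000 - (-3)·0.0000) / (6) = -1.3333
  w = (0 - (3)·0.0000 - (3)·0.0000) / (7) = 0.0000
Iteration 2:
  u = (5 - (2)·-1.3333 - (2)·0.0000) / (8) = 0.9583
  v = (-8 - (-2)·0.6250 - (-3)·0.0000) / (6) = -1.1250
  w = (0 - (3)·0.6250 - (3)·-1.3333) / (7) = 0.3036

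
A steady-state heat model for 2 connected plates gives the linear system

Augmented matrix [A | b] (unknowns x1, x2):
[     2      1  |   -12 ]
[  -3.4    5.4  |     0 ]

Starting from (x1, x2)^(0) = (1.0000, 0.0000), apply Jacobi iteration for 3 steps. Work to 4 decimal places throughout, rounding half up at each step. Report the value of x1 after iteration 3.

Iteration 1:
  x1 = (-12 - (1)·0.0000) / (2) = -6.0000
  x2 = (0 - (-3.4)·1.0000) / (5.4) = 0.6296
Iteration 2:
  x1 = (-12 - (1)·0.6296) / (2) = -6.3148
  x2 = (0 - (-3.4)·-6.0000) / (5.4) = -3.7778
Iteration 3:
  x1 = (-12 - (1)·-3.7778) / (2) = -4.1111
  x2 = (0 - (-3.4)·-6.3148) / (5.4) = -3.9760

-4.1111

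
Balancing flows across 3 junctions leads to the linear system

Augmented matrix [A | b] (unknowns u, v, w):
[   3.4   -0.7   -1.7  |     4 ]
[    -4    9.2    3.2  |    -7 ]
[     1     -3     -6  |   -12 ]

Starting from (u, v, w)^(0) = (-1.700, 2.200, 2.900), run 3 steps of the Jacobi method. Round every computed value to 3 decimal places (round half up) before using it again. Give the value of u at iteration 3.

Iteration 1:
  u = (4 - (-0.7)·2.200 - (-1.7)·2.900) / (3.4) = 3.079
  v = (-7 - (-4)·-1.700 - (3.2)·2.900) / (9.2) = -2.509
  w = (-12 - (1)·-1.700 - (-3)·2.200) / (-6) = 0.617
Iteration 2:
  u = (4 - (-0.7)·-2.509 - (-1.7)·0.617) / (3.4) = 0.968
  v = (-7 - (-4)·3.079 - (3.2)·0.617) / (9.2) = 0.363
  w = (-12 - (1)·3.079 - (-3)·-2.509) / (-6) = 3.768
Iteration 3:
  u = (4 - (-0.7)·0.363 - (-1.7)·3.768) / (3.4) = 3.135
  v = (-7 - (-4)·0.968 - (3.2)·3.768) / (9.2) = -1.651
  w = (-12 - (1)·0.968 - (-3)·0.363) / (-6) = 1.980

3.135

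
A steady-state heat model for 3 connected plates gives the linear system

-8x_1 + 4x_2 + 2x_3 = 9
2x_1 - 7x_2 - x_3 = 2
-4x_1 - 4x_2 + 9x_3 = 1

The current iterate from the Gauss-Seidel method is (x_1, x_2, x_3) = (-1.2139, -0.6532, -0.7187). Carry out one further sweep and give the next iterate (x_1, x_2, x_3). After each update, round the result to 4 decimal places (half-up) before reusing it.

(-1.6313, -0.6491, -0.9024)

One sweep:
  x_1 = (9 - (4)·-0.6532 - (2)·-0.7187) / (-8) = -1.6313
  x_2 = (2 - (2)·-1.6313 - (-1)·-0.7187) / (-7) = -0.6491
  x_3 = (1 - (-4)·-1.6313 - (-4)·-0.6491) / (9) = -0.9024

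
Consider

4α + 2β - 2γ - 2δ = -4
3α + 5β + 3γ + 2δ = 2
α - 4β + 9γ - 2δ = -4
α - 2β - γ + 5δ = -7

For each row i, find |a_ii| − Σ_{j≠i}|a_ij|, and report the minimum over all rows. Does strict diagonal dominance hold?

-3

row 1: |4| − (2+2+2) = -2
row 2: |5| − (3+3+2) = -3
row 3: |9| − (1+4+2) = 2
row 4: |5| − (1+2+1) = 1
minimum over rows = -3 → not strictly diagonally dominant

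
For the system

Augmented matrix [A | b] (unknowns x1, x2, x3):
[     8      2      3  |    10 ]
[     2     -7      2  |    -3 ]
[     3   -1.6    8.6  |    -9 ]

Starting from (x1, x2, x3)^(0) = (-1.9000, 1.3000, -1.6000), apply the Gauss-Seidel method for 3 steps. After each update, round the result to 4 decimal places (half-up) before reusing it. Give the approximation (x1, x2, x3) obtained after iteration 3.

Iteration 1:
  x1 = (10 - (2)·1.3000 - (3)·-1.6000) / (8) = 1.5250
  x2 = (-3 - (2)·1.5250 - (2)·-1.6000) / (-7) = 0.4071
  x3 = (-9 - (3)·1.5250 - (-1.6)·0.4071) / (8.6) = -1.5027
Iteration 2:
  x1 = (10 - (2)·0.4071 - (3)·-1.5027) / (8) = 1.7117
  x2 = (-3 - (2)·1.7117 - (2)·-1.5027) / (-7) = 0.4883
  x3 = (-9 - (3)·1.7117 - (-1.6)·0.4883) / (8.6) = -1.5528
Iteration 3:
  x1 = (10 - (2)·0.4883 - (3)·-1.5528) / (8) = 1.7102
  x2 = (-3 - (2)·1.7102 - (2)·-1.5528) / (-7) = 0.4735
  x3 = (-9 - (3)·1.7102 - (-1.6)·0.4735) / (8.6) = -1.5550

(1.7102, 0.4735, -1.5550)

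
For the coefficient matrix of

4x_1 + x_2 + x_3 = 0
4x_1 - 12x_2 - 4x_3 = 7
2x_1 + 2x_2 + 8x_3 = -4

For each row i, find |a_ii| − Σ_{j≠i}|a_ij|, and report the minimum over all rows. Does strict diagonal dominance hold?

2

row 1: |4| − (1+1) = 2
row 2: |-12| − (4+4) = 4
row 3: |8| − (2+2) = 4
minimum over rows = 2 → strictly diagonally dominant (convergence guaranteed)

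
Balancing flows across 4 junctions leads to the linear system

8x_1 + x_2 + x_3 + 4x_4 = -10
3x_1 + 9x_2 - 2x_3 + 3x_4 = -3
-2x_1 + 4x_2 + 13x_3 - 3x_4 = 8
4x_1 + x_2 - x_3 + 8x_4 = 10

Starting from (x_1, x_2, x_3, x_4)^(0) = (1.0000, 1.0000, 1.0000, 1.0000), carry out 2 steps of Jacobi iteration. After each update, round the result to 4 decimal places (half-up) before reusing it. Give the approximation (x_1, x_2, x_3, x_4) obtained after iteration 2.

Iteration 1:
  x_1 = (-10 - (1)·1.0000 - (1)·1.0000 - (4)·1.0000) / (8) = -2.0000
  x_2 = (-3 - (3)·1.0000 - (-2)·1.0000 - (3)·1.0000) / (9) = -0.7778
  x_3 = (8 - (-2)·1.0000 - (4)·1.0000 - (-3)·1.0000) / (13) = 0.6923
  x_4 = (10 - (4)·1.0000 - (1)·1.0000 - (-1)·1.0000) / (8) = 0.7500
Iteration 2:
  x_1 = (-10 - (1)·-0.7778 - (1)·0.6923 - (4)·0.7500) / (8) = -1.6143
  x_2 = (-3 - (3)·-2.0000 - (-2)·0.6923 - (3)·0.7500) / (9) = 0.2372
  x_3 = (8 - (-2)·-2.0000 - (4)·-0.7778 - (-3)·0.7500) / (13) = 0.7201
  x_4 = (10 - (4)·-2.0000 - (1)·-0.7778 - (-1)·0.6923) / (8) = 2.4338

(-1.6143, 0.2372, 0.7201, 2.4338)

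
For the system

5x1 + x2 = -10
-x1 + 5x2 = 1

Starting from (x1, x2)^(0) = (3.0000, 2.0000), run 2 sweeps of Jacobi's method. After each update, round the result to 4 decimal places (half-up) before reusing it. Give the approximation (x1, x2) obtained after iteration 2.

(-2.1600, -0.2800)

Iteration 1:
  x1 = (-10 - (1)·2.0000) / (5) = -2.4000
  x2 = (1 - (-1)·3.0000) / (5) = 0.8000
Iteration 2:
  x1 = (-10 - (1)·0.8000) / (5) = -2.1600
  x2 = (1 - (-1)·-2.4000) / (5) = -0.2800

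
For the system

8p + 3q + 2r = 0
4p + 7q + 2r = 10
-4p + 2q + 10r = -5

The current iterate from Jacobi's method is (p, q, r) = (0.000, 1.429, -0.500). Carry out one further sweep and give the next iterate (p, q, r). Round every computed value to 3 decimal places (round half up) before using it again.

(-0.411, 1.571, -0.786)

One sweep:
  p = (0 - (3)·1.429 - (2)·-0.500) / (8) = -0.411
  q = (10 - (4)·0.000 - (2)·-0.500) / (7) = 1.571
  r = (-5 - (-4)·0.000 - (2)·1.429) / (10) = -0.786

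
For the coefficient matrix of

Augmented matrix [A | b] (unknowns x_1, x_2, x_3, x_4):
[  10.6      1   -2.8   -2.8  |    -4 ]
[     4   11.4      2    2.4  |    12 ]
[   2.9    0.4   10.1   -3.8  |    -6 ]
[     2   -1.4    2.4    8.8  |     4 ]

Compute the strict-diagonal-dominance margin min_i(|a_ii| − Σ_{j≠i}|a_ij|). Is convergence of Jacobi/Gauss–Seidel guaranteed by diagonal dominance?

3

row 1: |10.6| − (1+2.8+2.8) = 4
row 2: |11.4| − (4+2+2.4) = 3
row 3: |10.1| − (2.9+0.4+3.8) = 3
row 4: |8.8| − (2+1.4+2.4) = 3
minimum over rows = 3 → strictly diagonally dominant (convergence guaranteed)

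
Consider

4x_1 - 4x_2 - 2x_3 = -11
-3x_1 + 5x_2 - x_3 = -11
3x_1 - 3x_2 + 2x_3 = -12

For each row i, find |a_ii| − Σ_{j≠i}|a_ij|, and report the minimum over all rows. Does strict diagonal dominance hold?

-4

row 1: |4| − (4+2) = -2
row 2: |5| − (3+1) = 1
row 3: |2| − (3+3) = -4
minimum over rows = -4 → not strictly diagonally dominant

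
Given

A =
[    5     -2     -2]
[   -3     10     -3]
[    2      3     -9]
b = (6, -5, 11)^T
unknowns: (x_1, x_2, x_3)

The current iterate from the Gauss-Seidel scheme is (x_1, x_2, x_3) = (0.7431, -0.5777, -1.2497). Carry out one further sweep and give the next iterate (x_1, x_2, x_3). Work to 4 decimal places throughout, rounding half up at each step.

(0.4690, -0.7342, -1.3627)

One sweep:
  x_1 = (6 - (-2)·-0.5777 - (-2)·-1.2497) / (5) = 0.4690
  x_2 = (-5 - (-3)·0.4690 - (-3)·-1.2497) / (10) = -0.7342
  x_3 = (11 - (2)·0.4690 - (3)·-0.7342) / (-9) = -1.3627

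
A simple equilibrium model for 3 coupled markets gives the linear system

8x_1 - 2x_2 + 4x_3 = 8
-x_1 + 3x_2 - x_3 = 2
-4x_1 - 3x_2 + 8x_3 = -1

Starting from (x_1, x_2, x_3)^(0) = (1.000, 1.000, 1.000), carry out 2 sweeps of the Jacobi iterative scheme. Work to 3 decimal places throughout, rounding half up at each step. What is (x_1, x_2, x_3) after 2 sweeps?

Iteration 1:
  x_1 = (8 - (-2)·1.000 - (4)·1.000) / (8) = 0.750
  x_2 = (2 - (-1)·1.000 - (-1)·1.000) / (3) = 1.333
  x_3 = (-1 - (-4)·1.000 - (-3)·1.000) / (8) = 0.750
Iteration 2:
  x_1 = (8 - (-2)·1.333 - (4)·0.750) / (8) = 0.958
  x_2 = (2 - (-1)·0.750 - (-1)·0.750) / (3) = 1.167
  x_3 = (-1 - (-4)·0.750 - (-3)·1.333) / (8) = 0.750

(0.958, 1.167, 0.750)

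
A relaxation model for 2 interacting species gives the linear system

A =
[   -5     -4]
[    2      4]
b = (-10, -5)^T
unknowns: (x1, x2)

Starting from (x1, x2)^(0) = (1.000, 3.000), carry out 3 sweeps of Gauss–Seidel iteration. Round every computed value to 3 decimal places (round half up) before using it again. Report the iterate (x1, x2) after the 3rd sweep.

Iteration 1:
  x1 = (-10 - (-4)·3.000) / (-5) = -0.400
  x2 = (-5 - (2)·-0.400) / (4) = -1.050
Iteration 2:
  x1 = (-10 - (-4)·-1.050) / (-5) = 2.840
  x2 = (-5 - (2)·2.840) / (4) = -2.670
Iteration 3:
  x1 = (-10 - (-4)·-2.670) / (-5) = 4.136
  x2 = (-5 - (2)·4.136) / (4) = -3.318

(4.136, -3.318)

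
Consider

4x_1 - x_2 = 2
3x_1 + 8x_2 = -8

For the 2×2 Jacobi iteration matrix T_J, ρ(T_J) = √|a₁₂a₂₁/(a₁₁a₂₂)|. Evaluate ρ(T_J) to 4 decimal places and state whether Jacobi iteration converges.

0.3062

a₁₂a₂₁/(a₁₁a₂₂) = (-1)·(3) / ((4)·(8)) = -0.093750
ρ = √|-0.093750| = √0.093750 = 0.3062
ρ < 1, so Jacobi converges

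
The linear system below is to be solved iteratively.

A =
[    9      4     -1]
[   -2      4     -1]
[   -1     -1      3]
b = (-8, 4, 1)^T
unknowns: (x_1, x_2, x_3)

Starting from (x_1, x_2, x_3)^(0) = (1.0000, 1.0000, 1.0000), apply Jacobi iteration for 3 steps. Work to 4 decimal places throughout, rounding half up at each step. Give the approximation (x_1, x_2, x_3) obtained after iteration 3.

Iteration 1:
  x_1 = (-8 - (4)·1.0000 - (-1)·1.0000) / (9) = -1.2222
  x_2 = (4 - (-2)·1.0000 - (-1)·1.0000) / (4) = 1.7500
  x_3 = (1 - (-1)·1.0000 - (-1)·1.0000) / (3) = 1.0000
Iteration 2:
  x_1 = (-8 - (4)·1.7500 - (-1)·1.0000) / (9) = -1.5556
  x_2 = (4 - (-2)·-1.2222 - (-1)·1.0000) / (4) = 0.6389
  x_3 = (1 - (-1)·-1.2222 - (-1)·1.7500) / (3) = 0.5093
Iteration 3:
  x_1 = (-8 - (4)·0.6389 - (-1)·0.5093) / (9) = -1.1163
  x_2 = (4 - (-2)·-1.5556 - (-1)·0.5093) / (4) = 0.3495
  x_3 = (1 - (-1)·-1.5556 - (-1)·0.6389) / (3) = 0.0278

(-1.1163, 0.3495, 0.0278)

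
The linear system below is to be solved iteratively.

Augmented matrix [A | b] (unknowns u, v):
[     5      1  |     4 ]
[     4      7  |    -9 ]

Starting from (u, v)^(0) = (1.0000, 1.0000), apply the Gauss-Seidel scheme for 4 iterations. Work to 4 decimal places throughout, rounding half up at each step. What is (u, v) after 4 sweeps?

Iteration 1:
  u = (4 - (1)·1.0000) / (5) = 0.6000
  v = (-9 - (4)·0.6000) / (7) = -1.6286
Iteration 2:
  u = (4 - (1)·-1.6286) / (5) = 1.1257
  v = (-9 - (4)·1.1257) / (7) = -1.9290
Iteration 3:
  u = (4 - (1)·-1.9290) / (5) = 1.1858
  v = (-9 - (4)·1.1858) / (7) = -1.9633
Iteration 4:
  u = (4 - (1)·-1.9633) / (5) = 1.1927
  v = (-9 - (4)·1.1927) / (7) = -1.9673

(1.1927, -1.9673)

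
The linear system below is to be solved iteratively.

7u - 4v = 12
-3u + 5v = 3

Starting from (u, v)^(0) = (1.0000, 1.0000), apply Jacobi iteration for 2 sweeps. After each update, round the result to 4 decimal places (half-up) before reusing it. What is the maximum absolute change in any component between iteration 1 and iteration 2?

Iteration 1:
  u = (12 - (-4)·1.0000) / (7) = 2.2857
  v = (3 - (-3)·1.0000) / (5) = 1.2000
Iteration 2:
  u = (12 - (-4)·1.2000) / (7) = 2.4000
  v = (3 - (-3)·2.2857) / (5) = 1.9714
Change: (0.1143, 0.7714) → max |·| = 0.7714

0.7714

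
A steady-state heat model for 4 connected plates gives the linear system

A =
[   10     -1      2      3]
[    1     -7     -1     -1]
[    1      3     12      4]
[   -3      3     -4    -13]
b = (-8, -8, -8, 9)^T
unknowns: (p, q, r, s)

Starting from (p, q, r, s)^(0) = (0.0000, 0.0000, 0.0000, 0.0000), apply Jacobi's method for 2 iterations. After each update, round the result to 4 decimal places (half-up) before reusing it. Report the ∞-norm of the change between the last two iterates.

0.6535

Iteration 1:
  p = (-8 - (-1)·0.0000 - (2)·0.0000 - (3)·0.0000) / (10) = -0.8000
  q = (-8 - (1)·0.0000 - (-1)·0.0000 - (-1)·0.0000) / (-7) = 1.1429
  r = (-8 - (1)·0.0000 - (3)·0.0000 - (4)·0.0000) / (12) = -0.6667
  s = (9 - (-3)·0.0000 - (3)·0.0000 - (-4)·0.0000) / (-13) = -0.6923
Iteration 2:
  p = (-8 - (-1)·1.1429 - (2)·-0.6667 - (3)·-0.6923) / (10) = -0.3447
  q = (-8 - (1)·-0.8000 - (-1)·-0.6667 - (-1)·-0.6923) / (-7) = 1.2227
  r = (-8 - (1)·-0.8000 - (3)·1.1429 - (4)·-0.6923) / (12) = -0.6550
  s = (9 - (-3)·-0.8000 - (3)·1.1429 - (-4)·-0.6667) / (-13) = -0.0388
Change: (0.4553, 0.0798, 0.0117, 0.6535) → max |·| = 0.6535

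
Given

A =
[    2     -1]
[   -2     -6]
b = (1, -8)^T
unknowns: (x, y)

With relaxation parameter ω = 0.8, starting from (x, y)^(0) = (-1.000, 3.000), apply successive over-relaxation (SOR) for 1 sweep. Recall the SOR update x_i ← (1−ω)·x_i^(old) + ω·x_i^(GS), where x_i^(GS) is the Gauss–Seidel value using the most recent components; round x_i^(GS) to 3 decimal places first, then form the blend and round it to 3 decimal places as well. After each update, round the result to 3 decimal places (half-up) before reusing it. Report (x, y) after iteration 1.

Iteration 1:
  x: GS value = (1 - (-1)·3.000) / (2) = 2.000;  x ← (1−ω)·-1.000 + ω·2.000 = 1.400
  y: GS value = (-8 - (-2)·1.400) / (-6) = 0.867;  y ← (1−ω)·3.000 + ω·0.867 = 1.294

(1.400, 1.294)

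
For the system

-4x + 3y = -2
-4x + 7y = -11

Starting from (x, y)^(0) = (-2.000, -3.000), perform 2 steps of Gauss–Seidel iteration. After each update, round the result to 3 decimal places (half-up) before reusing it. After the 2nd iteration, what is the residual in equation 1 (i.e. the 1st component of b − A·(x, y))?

Iteration 1:
  x = (-2 - (3)·-3.000) / (-4) = -1.750
  y = (-11 - (-4)·-1.750) / (7) = -2.571
Iteration 2:
  x = (-2 - (3)·-2.571) / (-4) = -1.428
  y = (-11 - (-4)·-1.428) / (7) = -2.387
Residual b − A·x = (-0.551, -0.003)

-0.551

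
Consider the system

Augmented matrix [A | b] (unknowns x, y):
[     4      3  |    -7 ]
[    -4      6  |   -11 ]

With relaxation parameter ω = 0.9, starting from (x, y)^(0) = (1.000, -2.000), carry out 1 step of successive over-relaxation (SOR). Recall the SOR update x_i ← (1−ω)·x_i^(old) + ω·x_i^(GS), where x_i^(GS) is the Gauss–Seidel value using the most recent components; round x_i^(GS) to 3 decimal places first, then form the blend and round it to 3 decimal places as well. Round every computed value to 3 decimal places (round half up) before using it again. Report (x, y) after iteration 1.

Iteration 1:
  x: GS value = (-7 - (3)·-2.000) / (4) = -0.250;  x ← (1−ω)·1.000 + ω·-0.250 = -0.125
  y: GS value = (-11 - (-4)·-0.125) / (6) = -1.917;  y ← (1−ω)·-2.000 + ω·-1.917 = -1.925

(-0.125, -1.925)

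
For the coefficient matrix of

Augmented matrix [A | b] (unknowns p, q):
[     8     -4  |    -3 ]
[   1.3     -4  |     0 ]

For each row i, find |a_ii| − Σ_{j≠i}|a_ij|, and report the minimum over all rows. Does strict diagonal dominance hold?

row 1: |8| − (4) = 4
row 2: |-4| − (1.3) = 2.7
minimum over rows = 2.7 → strictly diagonally dominant (convergence guaranteed)

2.7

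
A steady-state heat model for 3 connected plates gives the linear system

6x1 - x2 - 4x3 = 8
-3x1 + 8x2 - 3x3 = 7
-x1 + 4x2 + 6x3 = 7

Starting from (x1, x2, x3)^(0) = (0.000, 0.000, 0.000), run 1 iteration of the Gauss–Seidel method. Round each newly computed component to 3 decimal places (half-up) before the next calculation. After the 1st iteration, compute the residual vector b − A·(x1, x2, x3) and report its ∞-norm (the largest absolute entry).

3.265

Iteration 1:
  x1 = (8 - (-1)·0.000 - (-4)·0.000) / (6) = 1.333
  x2 = (7 - (-3)·1.333 - (-3)·0.000) / (8) = 1.375
  x3 = (7 - (-1)·1.333 - (4)·1.375) / (6) = 0.472
Residual b − A·x = (3.265, 1.415, 0.001); ∞-norm = 3.265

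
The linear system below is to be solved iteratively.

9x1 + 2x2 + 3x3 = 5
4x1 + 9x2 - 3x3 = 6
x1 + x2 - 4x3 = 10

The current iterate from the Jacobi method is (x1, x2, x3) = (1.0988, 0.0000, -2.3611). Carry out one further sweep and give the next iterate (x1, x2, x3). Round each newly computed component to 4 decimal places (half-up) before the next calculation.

(1.3426, -0.6087, -2.2253)

One sweep:
  x1 = (5 - (2)·0.0000 - (3)·-2.3611) / (9) = 1.3426
  x2 = (6 - (4)·1.0988 - (-3)·-2.3611) / (9) = -0.6087
  x3 = (10 - (1)·1.0988 - (1)·0.0000) / (-4) = -2.2253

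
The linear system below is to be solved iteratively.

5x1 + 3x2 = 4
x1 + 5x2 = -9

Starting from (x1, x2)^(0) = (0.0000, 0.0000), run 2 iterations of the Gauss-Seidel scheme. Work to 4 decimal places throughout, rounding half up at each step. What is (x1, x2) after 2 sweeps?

Iteration 1:
  x1 = (4 - (3)·0.0000) / (5) = 0.8000
  x2 = (-9 - (1)·0.8000) / (5) = -1.9600
Iteration 2:
  x1 = (4 - (3)·-1.9600) / (5) = 1.9760
  x2 = (-9 - (1)·1.9760) / (5) = -2.1952

(1.9760, -2.1952)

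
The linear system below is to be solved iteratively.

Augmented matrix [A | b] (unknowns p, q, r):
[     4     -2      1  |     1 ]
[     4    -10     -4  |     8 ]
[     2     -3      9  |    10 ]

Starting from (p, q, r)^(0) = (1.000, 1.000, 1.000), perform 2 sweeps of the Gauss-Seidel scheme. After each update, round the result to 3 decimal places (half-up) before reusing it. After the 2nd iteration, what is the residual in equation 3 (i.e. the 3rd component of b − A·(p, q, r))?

Iteration 1:
  p = (1 - (-2)·1.000 - (1)·1.000) / (4) = 0.500
  q = (8 - (4)·0.500 - (-4)·1.000) / (-10) = -1.000
  r = (10 - (2)·0.500 - (-3)·-1.000) / (9) = 0.667
Iteration 2:
  p = (1 - (-2)·-1.000 - (1)·0.667) / (4) = -0.417
  q = (8 - (4)·-0.417 - (-4)·0.667) / (-10) = -1.234
  r = (10 - (2)·-0.417 - (-3)·-1.234) / (9) = 0.792
Residual b − A·x = (-0.592, 0.496, 0.004)

0.004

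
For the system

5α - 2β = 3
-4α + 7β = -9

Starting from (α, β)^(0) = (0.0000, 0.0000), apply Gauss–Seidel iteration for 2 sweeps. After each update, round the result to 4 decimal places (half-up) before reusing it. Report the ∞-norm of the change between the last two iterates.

0.3772

Iteration 1:
  α = (3 - (-2)·0.0000) / (5) = 0.6000
  β = (-9 - (-4)·0.6000) / (7) = -0.9429
Iteration 2:
  α = (3 - (-2)·-0.9429) / (5) = 0.2228
  β = (-9 - (-4)·0.2228) / (7) = -1.1584
Change: (-0.3772, -0.2155) → max |·| = 0.3772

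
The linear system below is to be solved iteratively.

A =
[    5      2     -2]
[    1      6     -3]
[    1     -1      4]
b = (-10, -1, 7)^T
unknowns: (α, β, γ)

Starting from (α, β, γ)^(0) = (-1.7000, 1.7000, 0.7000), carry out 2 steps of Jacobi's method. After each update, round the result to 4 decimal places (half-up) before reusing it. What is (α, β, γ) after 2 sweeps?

(-1.1467, 1.5333, 2.4667)

Iteration 1:
  α = (-10 - (2)·1.7000 - (-2)·0.7000) / (5) = -2.4000
  β = (-1 - (1)·-1.7000 - (-3)·0.7000) / (6) = 0.4667
  γ = (7 - (1)·-1.7000 - (-1)·1.7000) / (4) = 2.6000
Iteration 2:
  α = (-10 - (2)·0.4667 - (-2)·2.6000) / (5) = -1.1467
  β = (-1 - (1)·-2.4000 - (-3)·2.6000) / (6) = 1.5333
  γ = (7 - (1)·-2.4000 - (-1)·0.4667) / (4) = 2.4667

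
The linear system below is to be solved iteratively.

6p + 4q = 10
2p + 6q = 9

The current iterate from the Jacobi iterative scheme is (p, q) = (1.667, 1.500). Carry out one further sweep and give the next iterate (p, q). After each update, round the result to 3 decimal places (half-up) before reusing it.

(0.667, 0.944)

One sweep:
  p = (10 - (4)·1.500) / (6) = 0.667
  q = (9 - (2)·1.667) / (6) = 0.944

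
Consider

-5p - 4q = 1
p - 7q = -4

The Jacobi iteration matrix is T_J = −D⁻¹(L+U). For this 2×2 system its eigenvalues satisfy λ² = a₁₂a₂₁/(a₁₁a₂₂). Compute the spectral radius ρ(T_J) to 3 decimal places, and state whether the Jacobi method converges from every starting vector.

a₁₂a₂₁/(a₁₁a₂₂) = (-4)·(1) / ((-5)·(-7)) = -0.114286
ρ = √|-0.114286| = √0.114286 = 0.338
ρ < 1, so Jacobi converges

0.338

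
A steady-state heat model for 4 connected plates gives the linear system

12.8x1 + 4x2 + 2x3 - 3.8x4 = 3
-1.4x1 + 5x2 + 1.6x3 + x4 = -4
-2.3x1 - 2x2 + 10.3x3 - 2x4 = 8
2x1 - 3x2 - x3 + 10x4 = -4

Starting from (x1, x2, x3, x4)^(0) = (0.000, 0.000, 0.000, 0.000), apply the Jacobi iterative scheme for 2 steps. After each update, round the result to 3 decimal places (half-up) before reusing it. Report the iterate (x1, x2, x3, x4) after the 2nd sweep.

Iteration 1:
  x1 = (3 - (4)·0.000 - (2)·0.000 - (-3.8)·0.000) / (12.8) = 0.234
  x2 = (-4 - (-1.4)·0.000 - (1.6)·0.000 - (1)·0.000) / (5) = -0.800
  x3 = (8 - (-2.3)·0.000 - (-2)·0.000 - (-2)·0.000) / (10.3) = 0.777
  x4 = (-4 - (2)·0.000 - (-3)·0.000 - (-1)·0.000) / (10) = -0.400
Iteration 2:
  x1 = (3 - (4)·-0.800 - (2)·0.777 - (-3.8)·-0.400) / (12.8) = 0.244
  x2 = (-4 - (-1.4)·0.234 - (1.6)·0.777 - (1)·-0.400) / (5) = -0.903
  x3 = (8 - (-2.3)·0.234 - (-2)·-0.800 - (-2)·-0.400) / (10.3) = 0.596
  x4 = (-4 - (2)·0.234 - (-3)·-0.800 - (-1)·0.777) / (10) = -0.609

(0.244, -0.903, 0.596, -0.609)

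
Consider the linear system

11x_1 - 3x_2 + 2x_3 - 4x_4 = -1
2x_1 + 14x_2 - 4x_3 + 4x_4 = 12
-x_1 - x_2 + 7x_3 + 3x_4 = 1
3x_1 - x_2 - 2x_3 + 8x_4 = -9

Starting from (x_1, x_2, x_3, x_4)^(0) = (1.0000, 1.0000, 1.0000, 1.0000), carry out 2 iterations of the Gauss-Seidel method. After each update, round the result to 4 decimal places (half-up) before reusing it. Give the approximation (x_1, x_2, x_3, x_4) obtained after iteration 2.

Iteration 1:
  x_1 = (-1 - (-3)·1.0000 - (2)·1.0000 - (-4)·1.0000) / (11) = 0.3636
  x_2 = (12 - (2)·0.3636 - (-4)·1.0000 - (4)·1.0000) / (14) = 0.8052
  x_3 = (1 - (-1)·0.3636 - (-1)·0.8052 - (3)·1.0000) / (7) = -0.1187
  x_4 = (-9 - (3)·0.3636 - (-1)·0.8052 - (-2)·-0.1187) / (8) = -1.1904
Iteration 2:
  x_1 = (-1 - (-3)·0.8052 - (2)·-0.1187 - (-4)·-1.1904) / (11) = -0.2826
  x_2 = (12 - (2)·-0.2826 - (-4)·-0.1187 - (4)·-1.1904) / (14) = 1.2037
  x_3 = (1 - (-1)·-0.2826 - (-1)·1.2037 - (3)·-1.1904) / (7) = 0.7846
  x_4 = (-9 - (3)·-0.2826 - (-1)·1.2037 - (-2)·0.7846) / (8) = -0.6724

(-0.2826, 1.2037, 0.7846, -0.6724)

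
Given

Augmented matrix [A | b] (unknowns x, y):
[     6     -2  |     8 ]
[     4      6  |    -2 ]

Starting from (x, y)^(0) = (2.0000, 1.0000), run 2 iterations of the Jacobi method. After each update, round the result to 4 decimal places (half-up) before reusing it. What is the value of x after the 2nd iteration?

0.7778

Iteration 1:
  x = (8 - (-2)·1.0000) / (6) = 1.6667
  y = (-2 - (4)·2.0000) / (6) = -1.6667
Iteration 2:
  x = (8 - (-2)·-1.6667) / (6) = 0.7778
  y = (-2 - (4)·1.6667) / (6) = -1.4445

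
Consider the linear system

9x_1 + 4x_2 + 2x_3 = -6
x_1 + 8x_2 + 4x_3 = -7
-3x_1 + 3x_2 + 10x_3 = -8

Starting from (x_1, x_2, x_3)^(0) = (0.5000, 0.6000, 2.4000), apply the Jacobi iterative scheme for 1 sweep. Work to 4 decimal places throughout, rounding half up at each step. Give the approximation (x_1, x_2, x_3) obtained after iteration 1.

Iteration 1:
  x_1 = (-6 - (4)·0.6000 - (2)·2.4000) / (9) = -1.4667
  x_2 = (-7 - (1)·0.5000 - (4)·2.4000) / (8) = -2.1375
  x_3 = (-8 - (-3)·0.5000 - (3)·0.6000) / (10) = -0.8300

(-1.4667, -2.1375, -0.8300)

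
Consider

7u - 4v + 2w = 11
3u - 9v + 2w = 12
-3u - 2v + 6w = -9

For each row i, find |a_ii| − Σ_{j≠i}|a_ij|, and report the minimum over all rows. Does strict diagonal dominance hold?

1

row 1: |7| − (4+2) = 1
row 2: |-9| − (3+2) = 4
row 3: |6| − (3+2) = 1
minimum over rows = 1 → strictly diagonally dominant (convergence guaranteed)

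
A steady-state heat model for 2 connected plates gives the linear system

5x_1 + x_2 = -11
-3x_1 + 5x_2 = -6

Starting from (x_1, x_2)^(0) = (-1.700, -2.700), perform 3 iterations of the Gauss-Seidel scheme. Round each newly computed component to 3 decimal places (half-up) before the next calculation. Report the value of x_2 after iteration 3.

Iteration 1:
  x_1 = (-11 - (1)·-2.700) / (5) = -1.660
  x_2 = (-6 - (-3)·-1.660) / (5) = -2.196
Iteration 2:
  x_1 = (-11 - (1)·-2.196) / (5) = -1.761
  x_2 = (-6 - (-3)·-1.761) / (5) = -2.257
Iteration 3:
  x_1 = (-11 - (1)·-2.257) / (5) = -1.749
  x_2 = (-6 - (-3)·-1.749) / (5) = -2.249

-2.249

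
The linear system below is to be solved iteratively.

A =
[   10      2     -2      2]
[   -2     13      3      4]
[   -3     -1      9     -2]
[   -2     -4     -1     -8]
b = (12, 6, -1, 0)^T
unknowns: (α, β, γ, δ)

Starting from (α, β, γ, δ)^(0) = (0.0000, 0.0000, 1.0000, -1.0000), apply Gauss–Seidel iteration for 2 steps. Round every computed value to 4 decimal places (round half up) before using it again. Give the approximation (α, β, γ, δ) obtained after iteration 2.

Iteration 1:
  α = (12 - (2)·0.0000 - (-2)·1.0000 - (2)·-1.0000) / (10) = 1.6000
  β = (6 - (-2)·1.6000 - (3)·1.0000 - (4)·-1.0000) / (13) = 0.7846
  γ = (-1 - (-3)·1.6000 - (-1)·0.7846 - (-2)·-1.0000) / (9) = 0.2872
  δ = (0 - (-2)·1.6000 - (-4)·0.7846 - (-1)·0.2872) / (-8) = -0.8282
Iteration 2:
  α = (12 - (2)·0.7846 - (-2)·0.2872 - (2)·-0.8282) / (10) = 1.2662
  β = (6 - (-2)·1.2662 - (3)·0.2872 - (4)·-0.8282) / (13) = 0.8449
  γ = (-1 - (-3)·1.2662 - (-1)·0.8449 - (-2)·-0.8282) / (9) = 0.2208
  δ = (0 - (-2)·1.2662 - (-4)·0.8449 - (-1)·0.2208) / (-8) = -0.7666

(1.2662, 0.8449, 0.2208, -0.7666)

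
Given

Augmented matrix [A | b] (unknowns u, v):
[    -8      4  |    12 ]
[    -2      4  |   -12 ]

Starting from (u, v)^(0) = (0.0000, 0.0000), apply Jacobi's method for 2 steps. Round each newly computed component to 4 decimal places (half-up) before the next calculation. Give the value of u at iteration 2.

Iteration 1:
  u = (12 - (4)·0.0000) / (-8) = -1.5000
  v = (-12 - (-2)·0.0000) / (4) = -3.0000
Iteration 2:
  u = (12 - (4)·-3.0000) / (-8) = -3.0000
  v = (-12 - (-2)·-1.5000) / (4) = -3.7500

-3.0000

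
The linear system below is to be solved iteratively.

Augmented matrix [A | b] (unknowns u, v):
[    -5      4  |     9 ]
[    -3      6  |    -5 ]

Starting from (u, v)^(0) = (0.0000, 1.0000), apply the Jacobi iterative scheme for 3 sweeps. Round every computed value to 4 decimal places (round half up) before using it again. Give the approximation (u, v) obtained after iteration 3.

Iteration 1:
  u = (9 - (4)·1.0000) / (-5) = -1.0000
  v = (-5 - (-3)·0.0000) / (6) = -0.8333
Iteration 2:
  u = (9 - (4)·-0.8333) / (-5) = -2.4666
  v = (-5 - (-3)·-1.0000) / (6) = -1.3333
Iteration 3:
  u = (9 - (4)·-1.3333) / (-5) = -2.8666
  v = (-5 - (-3)·-2.4666) / (6) = -2.0666

(-2.8666, -2.0666)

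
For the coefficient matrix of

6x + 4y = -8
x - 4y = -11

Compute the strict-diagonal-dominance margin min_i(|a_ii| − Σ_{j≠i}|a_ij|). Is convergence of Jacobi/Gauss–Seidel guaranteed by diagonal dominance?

row 1: |6| − (4) = 2
row 2: |-4| − (1) = 3
minimum over rows = 2 → strictly diagonally dominant (convergence guaranteed)

2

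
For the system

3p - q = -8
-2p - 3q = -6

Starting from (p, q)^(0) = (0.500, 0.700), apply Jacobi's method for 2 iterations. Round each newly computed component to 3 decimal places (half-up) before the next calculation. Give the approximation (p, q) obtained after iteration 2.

Iteration 1:
  p = (-8 - (-1)·0.700) / (3) = -2.433
  q = (-6 - (-2)·0.500) / (-3) = 1.667
Iteration 2:
  p = (-8 - (-1)·1.667) / (3) = -2.111
  q = (-6 - (-2)·-2.433) / (-3) = 3.622

(-2.111, 3.622)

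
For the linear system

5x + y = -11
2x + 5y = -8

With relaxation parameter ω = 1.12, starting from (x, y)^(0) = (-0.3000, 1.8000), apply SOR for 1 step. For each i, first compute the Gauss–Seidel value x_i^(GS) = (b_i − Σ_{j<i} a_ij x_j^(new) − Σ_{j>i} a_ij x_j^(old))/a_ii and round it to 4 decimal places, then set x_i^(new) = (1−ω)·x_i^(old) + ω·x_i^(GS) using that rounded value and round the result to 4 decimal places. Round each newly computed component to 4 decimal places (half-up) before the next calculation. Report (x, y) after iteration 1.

Iteration 1:
  x: GS value = (-11 - (1)·1.8000) / (5) = -2.5600;  x ← (1−ω)·-0.3000 + ω·-2.5600 = -2.8312
  y: GS value = (-8 - (2)·-2.8312) / (5) = -0.4675;  y ← (1−ω)·1.8000 + ω·-0.4675 = -0.7396

(-2.8312, -0.7396)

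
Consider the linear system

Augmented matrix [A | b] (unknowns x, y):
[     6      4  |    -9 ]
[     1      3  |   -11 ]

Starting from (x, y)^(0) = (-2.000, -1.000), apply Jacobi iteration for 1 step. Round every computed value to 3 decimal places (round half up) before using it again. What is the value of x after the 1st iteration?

-0.833

Iteration 1:
  x = (-9 - (4)·-1.000) / (6) = -0.833
  y = (-11 - (1)·-2.000) / (3) = -3.000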